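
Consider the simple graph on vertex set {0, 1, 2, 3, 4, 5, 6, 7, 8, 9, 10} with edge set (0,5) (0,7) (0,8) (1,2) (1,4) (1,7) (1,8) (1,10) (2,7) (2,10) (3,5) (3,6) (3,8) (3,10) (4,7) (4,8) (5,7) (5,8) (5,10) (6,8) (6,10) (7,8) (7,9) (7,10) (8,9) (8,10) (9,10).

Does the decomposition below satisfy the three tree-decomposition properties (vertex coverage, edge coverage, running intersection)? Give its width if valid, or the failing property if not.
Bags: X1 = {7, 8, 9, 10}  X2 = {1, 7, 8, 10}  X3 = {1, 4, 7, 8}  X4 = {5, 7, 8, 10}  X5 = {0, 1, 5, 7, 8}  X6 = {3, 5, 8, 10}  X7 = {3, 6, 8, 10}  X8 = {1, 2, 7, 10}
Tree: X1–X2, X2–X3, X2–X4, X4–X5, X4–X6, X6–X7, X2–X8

No — bags containing vertex 1 are not connected in the tree.

A tree decomposition must satisfy three properties: every vertex lies in some bag; for every edge, both endpoints lie together in some bag; and for every vertex, the bags containing it form a connected subtree. Here bags containing vertex 1 are not connected in the tree, so the decomposition is invalid.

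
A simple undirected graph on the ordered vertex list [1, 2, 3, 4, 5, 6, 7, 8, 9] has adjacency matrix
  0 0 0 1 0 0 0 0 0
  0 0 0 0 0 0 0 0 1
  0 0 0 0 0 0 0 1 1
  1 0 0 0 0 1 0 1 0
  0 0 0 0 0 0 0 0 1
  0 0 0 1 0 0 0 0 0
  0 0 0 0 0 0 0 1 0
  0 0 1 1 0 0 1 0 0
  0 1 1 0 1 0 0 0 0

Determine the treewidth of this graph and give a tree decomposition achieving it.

Treewidth 1.
Bags: B1 = {3, 8}  B2 = {4, 8}  B3 = {3, 9}  B4 = {7, 8}  B5 = {5, 9}  B6 = {2, 9}  B7 = {4, 6}  B8 = {1, 4}
Tree: B1–B2, B1–B3, B2–B4, B3–B5, B3–B6, B2–B7, B2–B8

Every bag has size at most 2, so the width is 2 − 1 = 1 and tw(G) ≤ 1. G has an edge, so its treewidth is at least 1. Combining the bounds, tw(G) = 1.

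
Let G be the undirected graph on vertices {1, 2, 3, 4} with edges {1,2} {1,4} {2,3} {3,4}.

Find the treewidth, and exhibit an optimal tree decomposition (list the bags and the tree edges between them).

Treewidth 2.
One such decomposition:
Bags: B1 = {2, 3, 4}  B2 = {1, 2, 4}
Tree: B1–B2

Every bag has size at most 3, so the width is 3 − 1 = 2 and tw(G) ≤ 2. For the lower bound, G contains the cycle 2–3–4–1–2, so G is not a forest; only forests have treewidth ≤ 1, hence tw(G) ≥ 2. Combining the bounds, tw(G) = 2.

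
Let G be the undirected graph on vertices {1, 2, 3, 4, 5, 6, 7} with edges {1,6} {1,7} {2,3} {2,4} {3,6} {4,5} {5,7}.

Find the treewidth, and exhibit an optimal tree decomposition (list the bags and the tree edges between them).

Treewidth 2.
Bags: B1 = {1, 6, 7}  B2 = {3, 6, 7}  B3 = {2, 3, 7}  B4 = {2, 4, 7}  B5 = {4, 5, 7}
Tree: B1–B2, B2–B3, B3–B4, B4–B5

Each bag holds 3 vertices, so the decomposition has width 2, which upper-bounds the treewidth. Since 7–1–6–3–2–4–5–7 is a cycle in G, G is not acyclic. Forests are exactly the graphs of treewidth ≤ 1, so tw(G) ≥ 2. Combining the bounds, tw(G) = 2.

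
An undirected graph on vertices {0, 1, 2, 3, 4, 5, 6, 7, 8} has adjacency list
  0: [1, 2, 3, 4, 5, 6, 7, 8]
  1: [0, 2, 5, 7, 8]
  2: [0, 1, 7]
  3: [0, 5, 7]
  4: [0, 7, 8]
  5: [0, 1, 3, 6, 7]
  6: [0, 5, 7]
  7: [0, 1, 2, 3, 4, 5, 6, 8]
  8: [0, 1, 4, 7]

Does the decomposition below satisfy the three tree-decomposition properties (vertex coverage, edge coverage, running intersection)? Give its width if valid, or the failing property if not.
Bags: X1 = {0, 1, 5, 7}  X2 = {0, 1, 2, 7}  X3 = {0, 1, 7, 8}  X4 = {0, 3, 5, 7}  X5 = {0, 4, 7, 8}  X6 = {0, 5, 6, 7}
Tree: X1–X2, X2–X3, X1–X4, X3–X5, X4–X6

Yes; width 3.

Vertex coverage: the bags together contain {0, 1, 2, 3, 4, 5, 6, 7, 8}, the full vertex set. Edge coverage: each edge of G has both endpoints in at least one bag. Running intersection: for every vertex, the bags containing it form a connected subtree. All three properties hold, so this is a valid tree decomposition of width max|bag| − 1 = 3, and hence tw(G) ≤ 3.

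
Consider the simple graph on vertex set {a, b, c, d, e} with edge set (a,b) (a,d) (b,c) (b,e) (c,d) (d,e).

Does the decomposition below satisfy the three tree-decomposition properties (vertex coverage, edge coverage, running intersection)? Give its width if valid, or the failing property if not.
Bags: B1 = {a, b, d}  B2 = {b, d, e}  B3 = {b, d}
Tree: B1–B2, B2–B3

No — vertex c appears in no bag.

A tree decomposition must satisfy three properties: every vertex lies in some bag; for every edge, both endpoints lie together in some bag; and for every vertex, the bags containing it form a connected subtree. Here vertex c appears in no bag, so the decomposition is invalid.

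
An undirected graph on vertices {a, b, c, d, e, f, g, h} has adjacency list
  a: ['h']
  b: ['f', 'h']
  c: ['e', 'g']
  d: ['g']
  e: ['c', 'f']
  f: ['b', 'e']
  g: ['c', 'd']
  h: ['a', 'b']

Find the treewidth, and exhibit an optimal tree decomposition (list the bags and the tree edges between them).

Each bag holds 2 vertices, so the decomposition has width 1, which upper-bounds the treewidth. Any graph with an edge has treewidth ≥ 1, and G has the edge a–h. Hence tw(G) = 1 exactly.

Treewidth 1.
Bags: B1 = {a, h}  B2 = {b, h}  B3 = {b, f}  B4 = {e, f}  B5 = {c, e}  B6 = {c, g}  B7 = {d, g}
Tree: B1–B2, B2–B3, B3–B4, B4–B5, B5–B6, B6–B7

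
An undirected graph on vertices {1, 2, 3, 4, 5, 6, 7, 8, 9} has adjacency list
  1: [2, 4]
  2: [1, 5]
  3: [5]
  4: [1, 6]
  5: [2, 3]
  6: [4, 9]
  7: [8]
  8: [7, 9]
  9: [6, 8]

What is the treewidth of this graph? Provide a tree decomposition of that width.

Treewidth 1.
Bags: B1 = {3, 5}  B2 = {2, 5}  B3 = {1, 2}  B4 = {1, 4}  B5 = {4, 6}  B6 = {6, 9}  B7 = {8, 9}  B8 = {7, 8}
Tree: B1–B2, B2–B3, B3–B4, B4–B5, B5–B6, B6–B7, B7–B8

Every bag has size at most 2, so the width is 2 − 1 = 1 and tw(G) ≤ 1. Any graph with an edge has treewidth ≥ 1, and G has the edge 3–5. Combining the bounds, tw(G) = 1.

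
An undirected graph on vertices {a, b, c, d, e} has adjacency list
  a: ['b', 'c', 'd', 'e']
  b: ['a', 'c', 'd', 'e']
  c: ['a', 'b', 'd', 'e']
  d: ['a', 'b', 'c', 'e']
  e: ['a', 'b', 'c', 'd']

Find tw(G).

4

A width-4 tree decomposition is:
Bags: B1 = {a, b, c, d, e}
Tree: (single bag)
A single bag containing all 5 vertices is trivially a valid decomposition of width 4. Conversely, {a, b, c, d, e} is a clique of size 5, and the vertices of any clique must share a bag in every tree decomposition; so some bag has ≥ 5 vertices and tw(G) ≥ 4. Therefore the treewidth is 4.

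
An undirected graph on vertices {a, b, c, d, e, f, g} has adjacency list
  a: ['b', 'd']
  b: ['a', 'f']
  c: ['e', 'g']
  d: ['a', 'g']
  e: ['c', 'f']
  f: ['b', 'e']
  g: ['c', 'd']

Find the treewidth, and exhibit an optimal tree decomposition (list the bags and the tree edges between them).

Treewidth 2.
Bags: B1 = {a, b, d}  B2 = {b, d, f}  B3 = {d, e, f}  B4 = {c, d, e}  B5 = {c, d, g}
Tree: B1–B2, B2–B3, B3–B4, B4–B5

The largest bag has 3 vertices, giving width 2; this decomposition certifies tw(G) ≤ 2. For the lower bound, G contains the cycle d–a–b–f–e–c–g–d, so G is not a forest; only forests have treewidth ≤ 1, hence tw(G) ≥ 2. Hence tw(G) = 2 exactly.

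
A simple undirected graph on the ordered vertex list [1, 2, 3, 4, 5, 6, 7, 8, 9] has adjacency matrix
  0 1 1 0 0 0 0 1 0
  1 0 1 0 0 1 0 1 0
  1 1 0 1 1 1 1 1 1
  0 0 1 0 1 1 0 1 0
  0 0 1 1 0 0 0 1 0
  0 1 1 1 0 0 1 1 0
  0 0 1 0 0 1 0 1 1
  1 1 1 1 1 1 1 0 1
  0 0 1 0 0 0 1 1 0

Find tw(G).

3

A width-3 tree decomposition is:
Bags: B1 = {3, 4, 6, 8}  B2 = {3, 6, 7, 8}  B3 = {2, 3, 6, 8}  B4 = {1, 2, 3, 8}  B5 = {3, 7, 8, 9}  B6 = {3, 4, 5, 8}
Tree: B1–B2, B2–B3, B3–B4, B2–B5, B1–B6
Every bag has size at most 4, so the width is 4 − 1 = 3 and tw(G) ≤ 3. On the other hand G contains the 4-clique {1, 2, 3, 8}. A clique must lie in a single bag of any decomposition, so no decomposition can have width below 3. Combining the bounds, tw(G) = 3.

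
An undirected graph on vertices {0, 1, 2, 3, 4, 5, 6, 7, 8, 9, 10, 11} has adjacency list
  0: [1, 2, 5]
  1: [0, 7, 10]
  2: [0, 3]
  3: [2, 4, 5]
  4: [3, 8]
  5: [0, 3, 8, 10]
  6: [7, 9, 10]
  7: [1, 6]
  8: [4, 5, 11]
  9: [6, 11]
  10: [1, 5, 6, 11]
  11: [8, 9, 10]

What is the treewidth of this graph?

3

A width-3 tree decomposition is:
Bags: B1 = {2, 3, 4, 8}  B2 = {2, 3, 5, 8}  B3 = {0, 2, 5, 8}  B4 = {0, 5, 8, 11}  B5 = {0, 5, 10, 11}  B6 = {0, 1, 10, 11}  B7 = {1, 9, 10, 11}  B8 = {1, 6, 9, 10}  B9 = {1, 6, 7, 9}
Tree: B1–B2, B2–B3, B3–B4, B4–B5, B5–B6, B6–B7, B7–B8, B8–B9
Each bag holds 4 vertices, so the decomposition has width 3, which upper-bounds the treewidth. For the lower bound: the 4 vertex sets {2,3,4}, {8}, {5}, {0,1,10,11} are disjoint, each induces a connected subgraph, and every pair is joined by at least one edge of G. Contracting each set to a single vertex therefore yields K_{4} as a minor, and since treewidth is minor-monotone, tw(G) ≥ tw(K_{4}) = 3. The upper and lower bounds meet at 3, so that is the treewidth.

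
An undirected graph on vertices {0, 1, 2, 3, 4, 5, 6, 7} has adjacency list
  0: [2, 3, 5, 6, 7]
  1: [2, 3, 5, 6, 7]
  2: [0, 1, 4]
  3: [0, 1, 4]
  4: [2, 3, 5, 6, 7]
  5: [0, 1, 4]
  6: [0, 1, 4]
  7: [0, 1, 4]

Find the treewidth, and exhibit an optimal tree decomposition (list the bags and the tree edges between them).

Treewidth 3.
Bags: B1 = {0, 1, 2, 4}  B2 = {0, 1, 3, 4}  B3 = {0, 1, 4, 7}  B4 = {0, 1, 4, 5}  B5 = {0, 1, 4, 6}
Tree: B1–B2, B2–B3, B3–B4, B4–B5

Every bag has size at most 4, so the width is 4 − 1 = 3 and tw(G) ≤ 3. For the lower bound: the 4 vertex sets {0,2}, {3,4}, {1}, {7} are disjoint, each induces a connected subgraph, and every pair is joined by at least one edge of G. Contracting each set to a single vertex therefore yields K_{4} as a minor, and since treewidth is minor-monotone, tw(G) ≥ tw(K_{4}) = 3. Therefore the treewidth is 3.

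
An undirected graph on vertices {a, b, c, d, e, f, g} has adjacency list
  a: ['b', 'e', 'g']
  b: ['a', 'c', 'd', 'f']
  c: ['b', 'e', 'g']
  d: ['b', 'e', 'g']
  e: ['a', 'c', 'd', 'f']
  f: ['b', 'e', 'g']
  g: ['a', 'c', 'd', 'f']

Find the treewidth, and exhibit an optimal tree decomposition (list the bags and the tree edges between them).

Each bag holds 4 vertices, so the decomposition has width 3, which upper-bounds the treewidth. For the lower bound: the 4 vertex sets {d,g}, {a,b}, {e}, {c} are disjoint, each induces a connected subgraph, and every pair is joined by at least one edge of G. Contracting each set to a single vertex therefore yields K_{4} as a minor, and since treewidth is minor-monotone, tw(G) ≥ tw(K_{4}) = 3. Hence tw(G) = 3 exactly.

Treewidth 3.
One optimal decomposition is:
Bags: B1 = {b, d, e, g}  B2 = {a, b, e, g}  B3 = {b, c, e, g}  B4 = {b, e, f, g}
Tree: B1–B2, B2–B3, B3–B4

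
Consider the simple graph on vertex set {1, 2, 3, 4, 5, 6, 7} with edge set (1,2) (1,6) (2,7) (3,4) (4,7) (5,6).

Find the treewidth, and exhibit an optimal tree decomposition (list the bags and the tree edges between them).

Each bag holds 2 vertices, so the decomposition has width 1, which upper-bounds the treewidth. Any graph with an edge has treewidth ≥ 1, and G has the edge 3–4. Combining the bounds, tw(G) = 1.

Treewidth 1.
One such decomposition:
Bags: B1 = {3, 4}  B2 = {4, 7}  B3 = {2, 7}  B4 = {1, 2}  B5 = {1, 6}  B6 = {5, 6}
Tree: B1–B2, B2–B3, B3–B4, B4–B5, B5–B6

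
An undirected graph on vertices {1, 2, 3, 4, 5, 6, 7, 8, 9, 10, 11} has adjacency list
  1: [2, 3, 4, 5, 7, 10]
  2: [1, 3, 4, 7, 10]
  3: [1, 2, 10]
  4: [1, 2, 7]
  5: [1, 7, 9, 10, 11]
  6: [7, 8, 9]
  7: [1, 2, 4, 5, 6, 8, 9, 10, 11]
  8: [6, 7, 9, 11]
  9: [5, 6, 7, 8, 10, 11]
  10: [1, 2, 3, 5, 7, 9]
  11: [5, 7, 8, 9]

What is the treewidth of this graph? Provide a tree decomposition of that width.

Every bag has size at most 4, so the width is 4 − 1 = 3 and tw(G) ≤ 3. For the lower bound, the 4 vertices {1, 2, 3, 10} are pairwise adjacent, and any tree decomposition puts a clique entirely inside one bag — forcing width ≥ 3. The upper and lower bounds meet at 3, so that is the treewidth.

Treewidth 3.
Bags: B1 = {5, 7, 9, 11}  B2 = {5, 7, 9, 10}  B3 = {7, 8, 9, 11}  B4 = {6, 7, 8, 9}  B5 = {1, 5, 7, 10}  B6 = {1, 2, 7, 10}  B7 = {1, 2, 3, 10}  B8 = {1, 2, 4, 7}
Tree: B1–B2, B1–B3, B3–B4, B2–B5, B5–B6, B6–B7, B6–B8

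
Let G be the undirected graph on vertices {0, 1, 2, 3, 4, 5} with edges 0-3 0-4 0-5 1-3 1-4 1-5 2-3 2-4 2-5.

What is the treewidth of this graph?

3

A width-3 tree decomposition is:
Bags: B1 = {0, 1, 2, 3}  B2 = {0, 1, 2, 4}  B3 = {0, 1, 2, 5}
Tree: B1–B2, B2–B3
Each bag holds 4 vertices, so the decomposition has width 3, which upper-bounds the treewidth. For the lower bound: the 4 vertex sets {2,3}, {0,4}, {1}, {5} are disjoint, each induces a connected subgraph, and every pair is joined by at least one edge of G. Contracting each set to a single vertex therefore yields K_{4} as a minor, and since treewidth is minor-monotone, tw(G) ≥ tw(K_{4}) = 3. The upper and lower bounds meet at 3, so that is the treewidth.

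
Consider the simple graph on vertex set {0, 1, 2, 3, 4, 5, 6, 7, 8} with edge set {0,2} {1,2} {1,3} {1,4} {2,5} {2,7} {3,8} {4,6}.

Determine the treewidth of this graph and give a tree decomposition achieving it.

Treewidth 1.
One such decomposition:
Bags: B1 = {1, 3}  B2 = {1, 2}  B3 = {1, 4}  B4 = {2, 7}  B5 = {3, 8}  B6 = {2, 5}  B7 = {0, 2}  B8 = {4, 6}
Tree: B1–B2, B1–B3, B2–B4, B1–B5, B2–B6, B4–B7, B3–B8

The largest bag has 2 vertices, giving width 1; this decomposition certifies tw(G) ≤ 1. Any graph with an edge has treewidth ≥ 1, and G has the edge 3–1. Therefore the treewidth is 1.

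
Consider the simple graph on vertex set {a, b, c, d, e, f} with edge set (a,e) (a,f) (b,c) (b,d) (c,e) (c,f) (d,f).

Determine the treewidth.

2

A width-2 tree decomposition is:
Bags: B1 = {a, e, f}  B2 = {c, e, f}  B3 = {c, d, f}  B4 = {b, c, d}
Tree: B1–B2, B2–B3, B3–B4
Every bag has size at most 3, so the width is 3 − 1 = 2 and tw(G) ≤ 2. The edges a–e–c–f–a form a cycle, so G is not a tree and its treewidth is at least 2. Combining the bounds, tw(G) = 2.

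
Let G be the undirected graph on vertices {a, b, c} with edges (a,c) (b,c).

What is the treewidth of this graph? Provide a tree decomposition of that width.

The largest bag has 2 vertices, giving width 1; this decomposition certifies tw(G) ≤ 1. Any graph with an edge has treewidth ≥ 1, and G has the edge a–c. Therefore the treewidth is 1.

Treewidth 1.
Bags: B1 = {a, c}  B2 = {b, c}
Tree: B1–B2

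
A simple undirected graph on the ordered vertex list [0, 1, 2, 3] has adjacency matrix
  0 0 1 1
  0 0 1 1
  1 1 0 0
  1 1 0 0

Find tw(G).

2

A width-2 tree decomposition is:
Bags: B1 = {1, 2, 3}  B2 = {0, 2, 3}
Tree: B1–B2
The largest bag has 3 vertices, giving width 2; this decomposition certifies tw(G) ≤ 2. For the lower bound, G contains the cycle 2–1–3–0–2, so G is not a forest; only forests have treewidth ≤ 1, hence tw(G) ≥ 2. Therefore the treewidth is 2.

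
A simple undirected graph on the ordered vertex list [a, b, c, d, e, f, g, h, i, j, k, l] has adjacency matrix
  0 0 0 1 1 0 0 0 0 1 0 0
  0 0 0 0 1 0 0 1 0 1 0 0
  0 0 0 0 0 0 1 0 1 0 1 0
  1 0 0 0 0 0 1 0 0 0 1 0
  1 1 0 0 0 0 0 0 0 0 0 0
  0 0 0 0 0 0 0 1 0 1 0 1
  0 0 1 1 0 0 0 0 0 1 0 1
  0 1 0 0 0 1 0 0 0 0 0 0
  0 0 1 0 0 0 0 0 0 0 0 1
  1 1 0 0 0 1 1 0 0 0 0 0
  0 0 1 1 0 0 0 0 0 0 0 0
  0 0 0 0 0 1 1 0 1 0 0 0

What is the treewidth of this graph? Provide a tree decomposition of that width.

Treewidth 3.
One such decomposition:
Bags: B1 = {c, i, k, l}  B2 = {c, g, k, l}  B3 = {d, g, k, l}  B4 = {d, f, g, l}  B5 = {d, f, g, j}  B6 = {a, d, f, j}  B7 = {a, f, h, j}  B8 = {a, b, h, j}  B9 = {a, b, e, h}
Tree: B1–B2, B2–B3, B3–B4, B4–B5, B5–B6, B6–B7, B7–B8, B8–B9

The largest bag has 4 vertices, giving width 3; this decomposition certifies tw(G) ≤ 3. For the lower bound: the 4 vertex sets {c,i,k}, {l}, {g}, {a,d,f,j} are disjoint, each induces a connected subgraph, and every pair is joined by at least one edge of G. Contracting each set to a single vertex therefore yields K_{4} as a minor, and since treewidth is minor-monotone, tw(G) ≥ tw(K_{4}) = 3. The upper and lower bounds meet at 3, so that is the treewidth.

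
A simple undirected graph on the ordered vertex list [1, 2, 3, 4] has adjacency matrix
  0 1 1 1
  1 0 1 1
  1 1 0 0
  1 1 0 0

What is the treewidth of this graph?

A width-2 tree decomposition is:
Bags: B1 = {1, 2, 4}  B2 = {1, 2, 3}
Tree: B1–B2
Every bag has size at most 3, so the width is 3 − 1 = 2 and tw(G) ≤ 2. For the lower bound, the 3 vertices {1, 2, 3} are pairwise adjacent, and any tree decomposition puts a clique entirely inside one bag — forcing width ≥ 2. Hence tw(G) = 2 exactly.

2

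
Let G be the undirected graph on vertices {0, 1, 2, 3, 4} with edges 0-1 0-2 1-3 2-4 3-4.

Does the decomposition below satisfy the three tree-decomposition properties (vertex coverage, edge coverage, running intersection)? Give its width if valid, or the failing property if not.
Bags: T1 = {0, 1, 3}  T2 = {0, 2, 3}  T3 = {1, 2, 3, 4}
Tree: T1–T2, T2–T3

No — bags containing vertex 1 are not connected in the tree.

A tree decomposition must satisfy three properties: every vertex lies in some bag; for every edge, both endpoints lie together in some bag; and for every vertex, the bags containing it form a connected subtree. Here bags containing vertex 1 are not connected in the tree, so the decomposition is invalid.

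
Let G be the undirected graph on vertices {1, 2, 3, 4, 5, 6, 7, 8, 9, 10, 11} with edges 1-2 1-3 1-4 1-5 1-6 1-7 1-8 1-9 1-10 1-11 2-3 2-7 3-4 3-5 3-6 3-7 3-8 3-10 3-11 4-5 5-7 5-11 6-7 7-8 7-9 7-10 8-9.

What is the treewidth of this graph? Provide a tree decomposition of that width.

Each bag holds 4 vertices, so the decomposition has width 3, which upper-bounds the treewidth. Conversely, {1, 7, 8, 9} is a clique of size 4, and the vertices of any clique must share a bag in every tree decomposition; so some bag has ≥ 4 vertices and tw(G) ≥ 3. Therefore the treewidth is 3.

Treewidth 3.
Bags: B1 = {1, 3, 7, 10}  B2 = {1, 2, 3, 7}  B3 = {1, 3, 7, 8}  B4 = {1, 3, 5, 7}  B5 = {1, 3, 5, 11}  B6 = {1, 3, 6, 7}  B7 = {1, 7, 8, 9}  B8 = {1, 3, 4, 5}
Tree: B1–B2, B2–B3, B1–B4, B4–B5, B1–B6, B3–B7, B4–B8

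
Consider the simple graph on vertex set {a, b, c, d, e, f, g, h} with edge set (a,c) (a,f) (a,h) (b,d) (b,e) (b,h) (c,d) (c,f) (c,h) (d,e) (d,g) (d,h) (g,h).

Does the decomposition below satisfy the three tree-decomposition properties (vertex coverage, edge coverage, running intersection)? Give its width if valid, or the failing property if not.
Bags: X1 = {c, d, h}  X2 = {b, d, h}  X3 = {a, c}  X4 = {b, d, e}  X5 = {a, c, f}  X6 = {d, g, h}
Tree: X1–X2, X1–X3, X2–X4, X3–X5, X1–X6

No — edge (h,a) lies in no bag.

A tree decomposition must satisfy three properties: every vertex lies in some bag; for every edge, both endpoints lie together in some bag; and for every vertex, the bags containing it form a connected subtree. Here edge (h,a) lies in no bag, so the decomposition is invalid.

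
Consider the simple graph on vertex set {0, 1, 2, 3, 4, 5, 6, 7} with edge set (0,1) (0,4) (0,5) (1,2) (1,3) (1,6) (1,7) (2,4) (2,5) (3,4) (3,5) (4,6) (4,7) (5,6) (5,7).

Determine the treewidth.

A width-3 tree decomposition is:
Bags: B1 = {1, 4, 5, 6}  B2 = {1, 4, 5, 7}  B3 = {1, 3, 4, 5}  B4 = {0, 1, 4, 5}  B5 = {1, 2, 4, 5}
Tree: B1–B2, B2–B3, B3–B4, B4–B5
Every bag has size at most 4, so the width is 4 − 1 = 3 and tw(G) ≤ 3. For the lower bound: the 4 vertex sets {1,6}, {5,7}, {4}, {3} are disjoint, each induces a connected subgraph, and every pair is joined by at least one edge of G. Contracting each set to a single vertex therefore yields K_{4} as a minor, and since treewidth is minor-monotone, tw(G) ≥ tw(K_{4}) = 3. Hence tw(G) = 3 exactly.

3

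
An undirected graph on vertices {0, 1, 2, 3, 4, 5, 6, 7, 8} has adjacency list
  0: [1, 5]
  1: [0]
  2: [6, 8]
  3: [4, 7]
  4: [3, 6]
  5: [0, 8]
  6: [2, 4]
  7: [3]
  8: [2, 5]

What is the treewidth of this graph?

1

A width-1 tree decomposition is:
Bags: B1 = {0, 1}  B2 = {0, 5}  B3 = {5, 8}  B4 = {2, 8}  B5 = {2, 6}  B6 = {4, 6}  B7 = {3, 4}  B8 = {3, 7}
Tree: B1–B2, B2–B3, B3–B4, B4–B5, B5–B6, B6–B7, B7–B8
Every bag has size at most 2, so the width is 2 − 1 = 1 and tw(G) ≤ 1. Any graph with an edge has treewidth ≥ 1, and G has the edge 1–0. The upper and lower bounds meet at 1, so that is the treewidth.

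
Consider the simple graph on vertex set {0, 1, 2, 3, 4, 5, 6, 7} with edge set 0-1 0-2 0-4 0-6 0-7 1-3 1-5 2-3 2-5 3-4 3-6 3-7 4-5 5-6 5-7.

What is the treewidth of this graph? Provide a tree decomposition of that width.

Treewidth 3.
One such decomposition:
Bags: B1 = {0, 3, 5, 6}  B2 = {0, 1, 3, 5}  B3 = {0, 3, 4, 5}  B4 = {0, 2, 3, 5}  B5 = {0, 3, 5, 7}
Tree: B1–B2, B2–B3, B3–B4, B4–B5

Each bag holds 4 vertices, so the decomposition has width 3, which upper-bounds the treewidth. For the lower bound: the 4 vertex sets {0,6}, {1,3}, {5}, {4} are disjoint, each induces a connected subgraph, and every pair is joined by at least one edge of G. Contracting each set to a single vertex therefore yields K_{4} as a minor, and since treewidth is minor-monotone, tw(G) ≥ tw(K_{4}) = 3. Hence tw(G) = 3 exactly.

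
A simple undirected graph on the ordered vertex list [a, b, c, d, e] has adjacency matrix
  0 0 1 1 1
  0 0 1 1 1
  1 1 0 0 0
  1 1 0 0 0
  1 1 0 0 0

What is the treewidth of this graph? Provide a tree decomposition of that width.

Each bag holds 3 vertices, so the decomposition has width 2, which upper-bounds the treewidth. Since c–b–e–a–c is a cycle in G, G is not acyclic. Forests are exactly the graphs of treewidth ≤ 1, so tw(G) ≥ 2. Hence tw(G) = 2 exactly.

Treewidth 2.
One such decomposition:
Bags: B1 = {a, b, c}  B2 = {a, b, e}  B3 = {a, b, d}
Tree: B1–B2, B2–B3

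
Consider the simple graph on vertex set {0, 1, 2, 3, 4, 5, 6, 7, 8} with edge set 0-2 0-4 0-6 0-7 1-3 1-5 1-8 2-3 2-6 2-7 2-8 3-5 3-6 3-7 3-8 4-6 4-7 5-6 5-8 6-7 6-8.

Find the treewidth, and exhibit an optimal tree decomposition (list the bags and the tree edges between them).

The largest bag has 4 vertices, giving width 3; this decomposition certifies tw(G) ≤ 3. Conversely, {1, 3, 5, 8} is a clique of size 4, and the vertices of any clique must share a bag in every tree decomposition; so some bag has ≥ 4 vertices and tw(G) ≥ 3. Therefore the treewidth is 3.

Treewidth 3.
Bags: B1 = {3, 5, 6, 8}  B2 = {2, 3, 6, 8}  B3 = {2, 3, 6, 7}  B4 = {1, 3, 5, 8}  B5 = {0, 2, 6, 7}  B6 = {0, 4, 6, 7}
Tree: B1–B2, B2–B3, B1–B4, B3–B5, B5–B6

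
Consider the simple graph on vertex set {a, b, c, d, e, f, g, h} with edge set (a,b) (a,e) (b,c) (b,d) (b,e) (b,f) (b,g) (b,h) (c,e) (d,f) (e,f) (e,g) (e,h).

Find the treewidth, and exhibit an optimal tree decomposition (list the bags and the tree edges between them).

Each bag holds 3 vertices, so the decomposition has width 2, which upper-bounds the treewidth. Conversely, {b, d, f} is a clique of size 3, and the vertices of any clique must share a bag in every tree decomposition; so some bag has ≥ 3 vertices and tw(G) ≥ 2. Combining the bounds, tw(G) = 2.

Treewidth 2.
Bags: B1 = {b, e, g}  B2 = {b, c, e}  B3 = {b, e, h}  B4 = {b, e, f}  B5 = {b, d, f}  B6 = {a, b, e}
Tree: B1–B2, B2–B3, B1–B4, B4–B5, B2–B6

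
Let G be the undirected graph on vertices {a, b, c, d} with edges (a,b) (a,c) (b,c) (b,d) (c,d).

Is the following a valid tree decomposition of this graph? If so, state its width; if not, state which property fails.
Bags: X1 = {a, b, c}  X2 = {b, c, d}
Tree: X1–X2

Checking the three conditions: (i) the bags cover all of {a, b, c, d}; (ii) for each edge, some bag contains both endpoints; (iii) the bags containing any fixed vertex form a subtree. All hold, so the decomposition is valid with width 3 − 1 = 2.

Yes; width 2.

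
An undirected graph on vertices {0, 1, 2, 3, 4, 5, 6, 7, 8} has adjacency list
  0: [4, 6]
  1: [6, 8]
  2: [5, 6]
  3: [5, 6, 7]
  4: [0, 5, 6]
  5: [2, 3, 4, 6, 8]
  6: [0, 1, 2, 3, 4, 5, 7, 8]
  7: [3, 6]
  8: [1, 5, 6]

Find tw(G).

2

A width-2 tree decomposition is:
Bags: B1 = {3, 6, 7}  B2 = {3, 5, 6}  B3 = {2, 5, 6}  B4 = {5, 6, 8}  B5 = {4, 5, 6}  B6 = {1, 6, 8}  B7 = {0, 4, 6}
Tree: B1–B2, B2–B3, B3–B4, B2–B5, B4–B6, B5–B7
Each bag holds 3 vertices, so the decomposition has width 2, which upper-bounds the treewidth. For the lower bound, the 3 vertices {0, 4, 6} are pairwise adjacent, and any tree decomposition puts a clique entirely inside one bag — forcing width ≥ 2. Therefore the treewidth is 2.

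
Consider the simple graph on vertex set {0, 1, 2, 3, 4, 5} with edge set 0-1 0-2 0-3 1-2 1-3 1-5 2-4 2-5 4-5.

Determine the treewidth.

2

A width-2 tree decomposition is:
Bags: B1 = {1, 2, 5}  B2 = {0, 1, 2}  B3 = {2, 4, 5}  B4 = {0, 1, 3}
Tree: B1–B2, B1–B3, B2–B4
Every bag has size at most 3, so the width is 3 − 1 = 2 and tw(G) ≤ 2. For the lower bound, the 3 vertices {0, 1, 2} are pairwise adjacent, and any tree decomposition puts a clique entirely inside one bag — forcing width ≥ 2. Therefore the treewidth is 2.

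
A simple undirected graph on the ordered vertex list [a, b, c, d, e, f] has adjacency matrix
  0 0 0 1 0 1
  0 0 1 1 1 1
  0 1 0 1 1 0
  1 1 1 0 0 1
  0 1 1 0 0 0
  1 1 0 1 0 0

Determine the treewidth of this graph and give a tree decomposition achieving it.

Treewidth 2.
Bags: B1 = {b, c, d}  B2 = {b, d, f}  B3 = {b, c, e}  B4 = {a, d, f}
Tree: B1–B2, B1–B3, B2–B4

The largest bag has 3 vertices, giving width 2; this decomposition certifies tw(G) ≤ 2. On the other hand G contains the 3-clique {b, c, d}. A clique must lie in a single bag of any decomposition, so no decomposition can have width below 2. Therefore the treewidth is 2.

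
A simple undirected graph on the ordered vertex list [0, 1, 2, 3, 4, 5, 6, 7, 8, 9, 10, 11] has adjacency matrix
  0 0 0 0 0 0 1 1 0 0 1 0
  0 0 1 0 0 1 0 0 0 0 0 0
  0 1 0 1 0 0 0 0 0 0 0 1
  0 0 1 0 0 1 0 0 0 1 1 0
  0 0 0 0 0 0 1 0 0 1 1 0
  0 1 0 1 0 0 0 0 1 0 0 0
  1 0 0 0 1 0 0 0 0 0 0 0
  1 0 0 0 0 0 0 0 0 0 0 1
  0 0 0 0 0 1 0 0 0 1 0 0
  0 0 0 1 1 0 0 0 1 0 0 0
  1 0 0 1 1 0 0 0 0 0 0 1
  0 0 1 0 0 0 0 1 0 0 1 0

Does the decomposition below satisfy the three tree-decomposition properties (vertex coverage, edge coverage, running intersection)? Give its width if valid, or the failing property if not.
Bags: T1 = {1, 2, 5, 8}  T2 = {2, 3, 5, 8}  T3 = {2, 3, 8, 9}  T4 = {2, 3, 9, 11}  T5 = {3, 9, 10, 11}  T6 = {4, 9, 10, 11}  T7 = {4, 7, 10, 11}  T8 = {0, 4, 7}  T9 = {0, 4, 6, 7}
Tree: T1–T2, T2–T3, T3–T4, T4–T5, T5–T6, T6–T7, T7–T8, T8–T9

No — edge (10,0) lies in no bag.

A tree decomposition must satisfy three properties: every vertex lies in some bag; for every edge, both endpoints lie together in some bag; and for every vertex, the bags containing it form a connected subtree. Here edge (10,0) lies in no bag, so the decomposition is invalid.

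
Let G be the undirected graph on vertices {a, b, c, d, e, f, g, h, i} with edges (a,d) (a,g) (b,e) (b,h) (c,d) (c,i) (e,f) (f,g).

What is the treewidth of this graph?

A width-1 tree decomposition is:
Bags: B1 = {b, h}  B2 = {b, e}  B3 = {e, f}  B4 = {f, g}  B5 = {a, g}  B6 = {a, d}  B7 = {c, d}  B8 = {c, i}
Tree: B1–B2, B2–B3, B3–B4, B4–B5, B5–B6, B6–B7, B7–B8
The largest bag has 2 vertices, giving width 1; this decomposition certifies tw(G) ≤ 1. Any graph with an edge has treewidth ≥ 1, and G has the edge h–b. Combining the bounds, tw(G) = 1.

1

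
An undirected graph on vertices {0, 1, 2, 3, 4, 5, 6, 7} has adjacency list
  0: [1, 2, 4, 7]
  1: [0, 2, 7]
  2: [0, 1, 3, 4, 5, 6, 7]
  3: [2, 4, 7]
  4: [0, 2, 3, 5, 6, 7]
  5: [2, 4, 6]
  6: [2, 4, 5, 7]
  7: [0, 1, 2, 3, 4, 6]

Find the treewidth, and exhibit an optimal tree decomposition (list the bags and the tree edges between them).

Every bag has size at most 4, so the width is 4 − 1 = 3 and tw(G) ≤ 3. For the lower bound, the 4 vertices {0, 1, 2, 7} are pairwise adjacent, and any tree decomposition puts a clique entirely inside one bag — forcing width ≥ 3. The upper and lower bounds meet at 3, so that is the treewidth.

Treewidth 3.
One such decomposition:
Bags: B1 = {0, 2, 4, 7}  B2 = {2, 3, 4, 7}  B3 = {2, 4, 6, 7}  B4 = {2, 4, 5, 6}  B5 = {0, 1, 2, 7}
Tree: B1–B2, B1–B3, B3–B4, B1–B5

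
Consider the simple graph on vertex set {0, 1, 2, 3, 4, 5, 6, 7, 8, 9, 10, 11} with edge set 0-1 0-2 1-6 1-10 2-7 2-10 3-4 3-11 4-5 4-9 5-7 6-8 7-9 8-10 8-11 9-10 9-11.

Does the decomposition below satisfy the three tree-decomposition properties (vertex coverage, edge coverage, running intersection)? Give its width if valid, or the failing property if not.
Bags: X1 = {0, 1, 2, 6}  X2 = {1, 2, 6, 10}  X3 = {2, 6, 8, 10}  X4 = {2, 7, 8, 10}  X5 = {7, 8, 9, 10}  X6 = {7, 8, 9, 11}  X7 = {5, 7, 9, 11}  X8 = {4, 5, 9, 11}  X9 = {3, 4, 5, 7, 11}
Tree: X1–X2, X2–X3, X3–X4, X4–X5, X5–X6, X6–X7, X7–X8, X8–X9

A tree decomposition must satisfy three properties: every vertex lies in some bag; for every edge, both endpoints lie together in some bag; and for every vertex, the bags containing it form a connected subtree. Here bags containing vertex 7 are not connected in the tree, so the decomposition is invalid.

No — bags containing vertex 7 are not connected in the tree.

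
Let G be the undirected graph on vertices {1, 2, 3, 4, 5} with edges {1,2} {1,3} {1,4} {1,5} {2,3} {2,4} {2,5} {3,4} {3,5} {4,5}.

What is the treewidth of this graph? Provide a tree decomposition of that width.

A single bag containing all 5 vertices is trivially a valid decomposition of width 4. For the lower bound, the 5 vertices {1, 2, 3, 4, 5} are pairwise adjacent, and any tree decomposition puts a clique entirely inside one bag — forcing width ≥ 4. Therefore the treewidth is 4.

Treewidth 4.
One optimal decomposition is:
Bags: B1 = {1, 2, 3, 4, 5}
Tree: (single bag)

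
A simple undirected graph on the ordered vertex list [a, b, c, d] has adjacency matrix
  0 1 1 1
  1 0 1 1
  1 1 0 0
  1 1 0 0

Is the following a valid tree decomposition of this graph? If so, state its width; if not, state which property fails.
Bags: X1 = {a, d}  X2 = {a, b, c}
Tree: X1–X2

A tree decomposition must satisfy three properties: every vertex lies in some bag; for every edge, both endpoints lie together in some bag; and for every vertex, the bags containing it form a connected subtree. Here edge (b,d) lies in no bag, so the decomposition is invalid.

No — edge (b,d) lies in no bag.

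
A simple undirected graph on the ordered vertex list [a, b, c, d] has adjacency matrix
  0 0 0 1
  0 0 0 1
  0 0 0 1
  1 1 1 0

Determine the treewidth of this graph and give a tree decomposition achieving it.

Treewidth 1.
One optimal decomposition is:
Bags: B1 = {a, d}  B2 = {b, d}  B3 = {c, d}
Tree: B1–B2, B2–B3

Each bag holds 2 vertices, so the decomposition has width 1, which upper-bounds the treewidth. Since G has at least one edge (e.g. a–d), it is not an edgeless graph, so tw(G) ≥ 1. Combining the bounds, tw(G) = 1.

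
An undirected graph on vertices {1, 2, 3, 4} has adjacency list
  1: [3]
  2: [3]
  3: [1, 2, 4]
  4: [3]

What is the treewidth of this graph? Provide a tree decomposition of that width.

Every bag has size at most 2, so the width is 2 − 1 = 1 and tw(G) ≤ 1. Any graph with an edge has treewidth ≥ 1, and G has the edge 3–2. The upper and lower bounds meet at 1, so that is the treewidth.

Treewidth 1.
One optimal decomposition is:
Bags: B1 = {2, 3}  B2 = {3, 4}  B3 = {1, 3}
Tree: B1–B2, B1–B3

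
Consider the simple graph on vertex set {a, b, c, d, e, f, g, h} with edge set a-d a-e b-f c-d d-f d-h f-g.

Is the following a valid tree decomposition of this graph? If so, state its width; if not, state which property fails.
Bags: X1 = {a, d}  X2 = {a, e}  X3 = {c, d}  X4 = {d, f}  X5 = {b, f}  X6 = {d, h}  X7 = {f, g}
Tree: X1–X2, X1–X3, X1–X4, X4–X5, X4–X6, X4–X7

Checking the three conditions: (i) the bags cover all of {a, b, c, d, e, f, g, h}; (ii) for each edge, some bag contains both endpoints; (iii) the bags containing any fixed vertex form a subtree. All hold, so the decomposition is valid with width 2 − 1 = 1.

Yes; width 1.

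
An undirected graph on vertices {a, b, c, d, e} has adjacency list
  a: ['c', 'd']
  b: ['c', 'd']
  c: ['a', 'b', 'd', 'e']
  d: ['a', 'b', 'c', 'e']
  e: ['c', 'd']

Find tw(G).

A width-2 tree decomposition is:
Bags: B1 = {b, c, d}  B2 = {c, d, e}  B3 = {a, c, d}
Tree: B1–B2, B2–B3
The largest bag has 3 vertices, giving width 2; this decomposition certifies tw(G) ≤ 2. Conversely, {c, d, e} is a clique of size 3, and the vertices of any clique must share a bag in every tree decomposition; so some bag has ≥ 3 vertices and tw(G) ≥ 2. The upper and lower bounds meet at 2, so that is the treewidth.

2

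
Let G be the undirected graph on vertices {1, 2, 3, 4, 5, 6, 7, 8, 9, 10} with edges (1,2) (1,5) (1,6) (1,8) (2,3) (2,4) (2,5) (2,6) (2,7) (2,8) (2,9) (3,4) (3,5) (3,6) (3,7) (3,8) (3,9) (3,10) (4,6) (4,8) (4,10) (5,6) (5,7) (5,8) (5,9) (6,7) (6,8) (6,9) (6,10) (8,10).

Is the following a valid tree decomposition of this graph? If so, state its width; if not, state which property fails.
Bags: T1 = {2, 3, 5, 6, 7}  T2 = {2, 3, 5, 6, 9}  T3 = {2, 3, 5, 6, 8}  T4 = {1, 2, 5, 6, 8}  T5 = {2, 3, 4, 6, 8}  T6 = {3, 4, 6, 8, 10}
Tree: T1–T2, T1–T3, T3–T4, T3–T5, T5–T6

Yes; width 4.

Every vertex of G appears in some bag (union = {1, 2, 3, 4, 5, 6, 7, 8, 9, 10}); every edge is covered by a bag; and for each vertex v the set of bags containing v is connected in the bag tree. The decomposition is therefore valid. The largest bag has 5 vertices, so the width is 4.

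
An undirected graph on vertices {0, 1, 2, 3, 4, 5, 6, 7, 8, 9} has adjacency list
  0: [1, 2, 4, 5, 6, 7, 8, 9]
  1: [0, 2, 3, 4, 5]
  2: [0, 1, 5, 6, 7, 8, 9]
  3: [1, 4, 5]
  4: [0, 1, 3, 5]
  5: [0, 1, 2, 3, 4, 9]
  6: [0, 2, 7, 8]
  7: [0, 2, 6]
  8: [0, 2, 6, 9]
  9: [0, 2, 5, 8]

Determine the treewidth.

A width-3 tree decomposition is:
Bags: B1 = {0, 1, 2, 5}  B2 = {0, 2, 5, 9}  B3 = {0, 2, 8, 9}  B4 = {0, 2, 6, 8}  B5 = {0, 2, 6, 7}  B6 = {0, 1, 4, 5}  B7 = {1, 3, 4, 5}
Tree: B1–B2, B2–B3, B3–B4, B4–B5, B1–B6, B6–B7
The largest bag has 4 vertices, giving width 3; this decomposition certifies tw(G) ≤ 3. Conversely, {0, 2, 8, 9} is a clique of size 4, and the vertices of any clique must share a bag in every tree decomposition; so some bag has ≥ 4 vertices and tw(G) ≥ 3. Hence tw(G) = 3 exactly.

3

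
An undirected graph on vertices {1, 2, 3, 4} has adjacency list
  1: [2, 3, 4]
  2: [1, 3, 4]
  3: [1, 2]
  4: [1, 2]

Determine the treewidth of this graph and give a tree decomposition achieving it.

Treewidth 2.
One such decomposition:
Bags: B1 = {1, 2, 4}  B2 = {1, 2, 3}
Tree: B1–B2

Each bag holds 3 vertices, so the decomposition has width 2, which upper-bounds the treewidth. On the other hand G contains the 3-clique {1, 2, 3}. A clique must lie in a single bag of any decomposition, so no decomposition can have width below 2. Therefore the treewidth is 2.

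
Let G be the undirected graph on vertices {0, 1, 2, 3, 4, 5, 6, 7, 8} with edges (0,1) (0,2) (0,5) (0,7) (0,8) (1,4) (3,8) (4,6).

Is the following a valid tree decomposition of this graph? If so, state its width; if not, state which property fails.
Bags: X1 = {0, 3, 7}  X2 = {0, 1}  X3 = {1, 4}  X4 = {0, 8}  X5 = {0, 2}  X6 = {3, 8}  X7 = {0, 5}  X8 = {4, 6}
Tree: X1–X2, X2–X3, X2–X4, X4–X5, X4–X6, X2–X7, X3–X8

A tree decomposition must satisfy three properties: every vertex lies in some bag; for every edge, both endpoints lie together in some bag; and for every vertex, the bags containing it form a connected subtree. Here bags containing vertex 3 are not connected in the tree, so the decomposition is invalid.

No — bags containing vertex 3 are not connected in the tree.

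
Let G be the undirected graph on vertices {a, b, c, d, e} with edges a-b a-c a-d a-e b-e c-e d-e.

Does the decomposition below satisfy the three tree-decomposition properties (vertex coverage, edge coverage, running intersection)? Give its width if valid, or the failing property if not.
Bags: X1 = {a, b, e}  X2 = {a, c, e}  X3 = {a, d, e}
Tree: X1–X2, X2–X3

Every vertex of G appears in some bag (union = {a, b, c, d, e}); every edge is covered by a bag; and for each vertex v the set of bags containing v is connected in the bag tree. The decomposition is therefore valid. The largest bag has 3 vertices, so the width is 2.

Yes; width 2.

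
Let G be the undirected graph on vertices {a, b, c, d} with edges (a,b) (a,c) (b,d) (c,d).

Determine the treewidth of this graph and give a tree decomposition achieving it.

The largest bag has 3 vertices, giving width 2; this decomposition certifies tw(G) ≤ 2. For the lower bound, G contains the cycle d–c–a–b–d, so G is not a forest; only forests have treewidth ≤ 1, hence tw(G) ≥ 2. Combining the bounds, tw(G) = 2.

Treewidth 2.
One such decomposition:
Bags: B1 = {a, c, d}  B2 = {a, b, d}
Tree: B1–B2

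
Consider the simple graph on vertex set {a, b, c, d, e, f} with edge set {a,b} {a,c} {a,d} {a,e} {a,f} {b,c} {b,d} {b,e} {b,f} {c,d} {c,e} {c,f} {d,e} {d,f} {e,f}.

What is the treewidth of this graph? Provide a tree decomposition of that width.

A single bag containing all 6 vertices is trivially a valid decomposition of width 5. On the other hand G contains the 6-clique {a, b, c, d, e, f}. A clique must lie in a single bag of any decomposition, so no decomposition can have width below 5. Hence tw(G) = 5 exactly.

Treewidth 5.
One such decomposition:
Bags: B1 = {a, b, c, d, e, f}
Tree: (single bag)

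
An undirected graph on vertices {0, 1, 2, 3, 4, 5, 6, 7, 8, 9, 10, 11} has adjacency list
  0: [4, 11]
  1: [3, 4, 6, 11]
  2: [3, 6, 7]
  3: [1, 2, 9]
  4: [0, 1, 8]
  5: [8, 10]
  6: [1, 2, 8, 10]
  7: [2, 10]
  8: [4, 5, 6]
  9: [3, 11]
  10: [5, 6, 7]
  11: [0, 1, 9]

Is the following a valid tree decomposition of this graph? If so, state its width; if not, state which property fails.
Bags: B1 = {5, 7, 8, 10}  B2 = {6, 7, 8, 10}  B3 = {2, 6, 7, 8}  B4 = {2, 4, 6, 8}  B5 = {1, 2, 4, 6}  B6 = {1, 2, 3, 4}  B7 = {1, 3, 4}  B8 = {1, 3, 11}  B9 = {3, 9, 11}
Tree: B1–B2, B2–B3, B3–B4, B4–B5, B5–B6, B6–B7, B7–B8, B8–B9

A tree decomposition must satisfy three properties: every vertex lies in some bag; for every edge, both endpoints lie together in some bag; and for every vertex, the bags containing it form a connected subtree. Here vertex 0 appears in no bag, so the decomposition is invalid.

No — vertex 0 appears in no bag.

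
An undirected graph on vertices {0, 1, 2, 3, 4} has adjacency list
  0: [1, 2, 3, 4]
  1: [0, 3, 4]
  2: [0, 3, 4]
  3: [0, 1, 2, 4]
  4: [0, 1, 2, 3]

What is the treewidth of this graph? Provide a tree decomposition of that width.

Treewidth 3.
Bags: B1 = {0, 1, 3, 4}  B2 = {0, 2, 3, 4}
Tree: B1–B2

The largest bag has 4 vertices, giving width 3; this decomposition certifies tw(G) ≤ 3. On the other hand G contains the 4-clique {0, 1, 3, 4}. A clique must lie in a single bag of any decomposition, so no decomposition can have width below 3. Therefore the treewidth is 3.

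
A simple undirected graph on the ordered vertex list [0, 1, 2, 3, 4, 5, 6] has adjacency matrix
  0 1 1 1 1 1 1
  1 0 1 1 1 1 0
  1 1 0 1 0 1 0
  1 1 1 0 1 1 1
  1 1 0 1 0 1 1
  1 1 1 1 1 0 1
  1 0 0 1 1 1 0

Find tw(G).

A width-4 tree decomposition is:
Bags: B1 = {0, 3, 4, 5, 6}  B2 = {0, 1, 3, 4, 5}  B3 = {0, 1, 2, 3, 5}
Tree: B1–B2, B2–B3
Each bag holds 5 vertices, so the decomposition has width 4, which upper-bounds the treewidth. Conversely, {0, 1, 2, 3, 5} is a clique of size 5, and the vertices of any clique must share a bag in every tree decomposition; so some bag has ≥ 5 vertices and tw(G) ≥ 4. The upper and lower bounds meet at 4, so that is the treewidth.

4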